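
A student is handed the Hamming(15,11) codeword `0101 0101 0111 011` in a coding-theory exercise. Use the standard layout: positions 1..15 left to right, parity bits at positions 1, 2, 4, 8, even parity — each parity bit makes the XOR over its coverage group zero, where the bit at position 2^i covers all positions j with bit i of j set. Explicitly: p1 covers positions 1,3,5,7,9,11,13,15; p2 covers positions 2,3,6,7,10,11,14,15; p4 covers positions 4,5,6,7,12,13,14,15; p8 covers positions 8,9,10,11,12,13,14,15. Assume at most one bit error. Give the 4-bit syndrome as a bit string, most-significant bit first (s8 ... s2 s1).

0100

s1: b1⊕b3⊕b5⊕b7⊕b9⊕b11⊕b13⊕b15 = 0⊕0⊕0⊕0⊕0⊕1⊕0⊕1 = 0
s2: b2⊕b3⊕b6⊕b7⊕b10⊕b11⊕b14⊕b15 = 1⊕0⊕1⊕0⊕1⊕1⊕1⊕1 = 0
s4: b4⊕b5⊕b6⊕b7⊕b12⊕b13⊕b14⊕b15 = 1⊕0⊕1⊕0⊕1⊕0⊕1⊕1 = 1
s8: b8⊕b9⊕b10⊕b11⊕b12⊕b13⊕b14⊕b15 = 1⊕0⊕1⊕1⊕1⊕0⊕1⊕1 = 0
Syndrome (s8...s1) = 0100 → position 4.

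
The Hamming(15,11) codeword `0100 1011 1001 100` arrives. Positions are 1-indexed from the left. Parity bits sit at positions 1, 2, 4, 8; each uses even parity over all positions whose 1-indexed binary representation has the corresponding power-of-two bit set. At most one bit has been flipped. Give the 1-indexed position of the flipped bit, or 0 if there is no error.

0

s1: b1⊕b3⊕b5⊕b7⊕b9⊕b11⊕b13⊕b15 = 0⊕0⊕1⊕1⊕1⊕0⊕1⊕0 = 0
s2: b2⊕b3⊕b6⊕b7⊕b10⊕b11⊕b14⊕b15 = 1⊕0⊕0⊕1⊕0⊕0⊕0⊕0 = 0
s4: b4⊕b5⊕b6⊕b7⊕b12⊕b13⊕b14⊕b15 = 0⊕1⊕0⊕1⊕1⊕1⊕0⊕0 = 0
s8: b8⊕b9⊕b10⊕b11⊕b12⊕b13⊕b14⊕b15 = 1⊕1⊕0⊕0⊕1⊕1⊕0⊕0 = 0
Syndrome (s8...s1) = 0000 → position 0 (no error).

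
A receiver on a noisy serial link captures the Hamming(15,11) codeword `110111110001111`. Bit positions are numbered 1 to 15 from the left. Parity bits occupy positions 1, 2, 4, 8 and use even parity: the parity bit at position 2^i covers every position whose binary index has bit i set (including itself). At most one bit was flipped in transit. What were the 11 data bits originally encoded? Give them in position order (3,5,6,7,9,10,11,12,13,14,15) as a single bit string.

01110011111

s1: b1⊕b3⊕b5⊕b7⊕b9⊕b11⊕b13⊕b15 = 1⊕0⊕1⊕1⊕0⊕0⊕1⊕1 = 1
s2: b2⊕b3⊕b6⊕b7⊕b10⊕b11⊕b14⊕b15 = 1⊕0⊕1⊕1⊕0⊕0⊕1⊕1 = 1
s4: b4⊕b5⊕b6⊕b7⊕b12⊕b13⊕b14⊕b15 = 1⊕1⊕1⊕1⊕1⊕1⊕1⊕1 = 0
s8: b8⊕b9⊕b10⊕b11⊕b12⊕b13⊕b14⊕b15 = 1⊕0⊕0⊕0⊕1⊕1⊕1⊕1 = 1
Syndrome (s8...s1) = 1011 → position 11.
Flip bit 11: corrected codeword = 110111110011111
Data bits at positions 3,5,6,7,9,10,11,12,13,14,15: 01110011111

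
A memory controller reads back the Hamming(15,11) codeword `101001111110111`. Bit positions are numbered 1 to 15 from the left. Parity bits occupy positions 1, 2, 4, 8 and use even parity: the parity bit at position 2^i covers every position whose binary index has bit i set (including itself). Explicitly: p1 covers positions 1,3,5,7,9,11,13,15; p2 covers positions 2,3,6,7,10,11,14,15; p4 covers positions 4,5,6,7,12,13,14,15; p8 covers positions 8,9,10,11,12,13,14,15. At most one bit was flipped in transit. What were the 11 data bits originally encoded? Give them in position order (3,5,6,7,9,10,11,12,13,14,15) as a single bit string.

10111110110

s1: b1⊕b3⊕b5⊕b7⊕b9⊕b11⊕b13⊕b15 = 1⊕1⊕0⊕1⊕1⊕1⊕1⊕1 = 1
s2: b2⊕b3⊕b6⊕b7⊕b10⊕b11⊕b14⊕b15 = 0⊕1⊕1⊕1⊕1⊕1⊕1⊕1 = 1
s4: b4⊕b5⊕b6⊕b7⊕b12⊕b13⊕b14⊕b15 = 0⊕0⊕1⊕1⊕0⊕1⊕1⊕1 = 1
s8: b8⊕b9⊕b10⊕b11⊕b12⊕b13⊕b14⊕b15 = 1⊕1⊕1⊕1⊕0⊕1⊕1⊕1 = 1
Syndrome (s8...s1) = 1111 → position 15.
Flip bit 15: corrected codeword = 101001111110110
Data bits at positions 3,5,6,7,9,10,11,12,13,14,15: 10111110110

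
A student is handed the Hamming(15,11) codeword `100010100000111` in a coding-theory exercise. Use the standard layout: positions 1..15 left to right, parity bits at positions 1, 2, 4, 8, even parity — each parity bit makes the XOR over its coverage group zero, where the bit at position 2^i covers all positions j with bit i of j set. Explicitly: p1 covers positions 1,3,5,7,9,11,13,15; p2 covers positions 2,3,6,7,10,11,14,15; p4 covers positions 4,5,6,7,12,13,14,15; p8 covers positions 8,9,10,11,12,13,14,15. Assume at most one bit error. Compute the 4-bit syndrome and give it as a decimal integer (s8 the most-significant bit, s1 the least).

s1: b1⊕b3⊕b5⊕b7⊕b9⊕b11⊕b13⊕b15 = 1⊕0⊕1⊕1⊕0⊕0⊕1⊕1 = 1
s2: b2⊕b3⊕b6⊕b7⊕b10⊕b11⊕b14⊕b15 = 0⊕0⊕0⊕1⊕0⊕0⊕1⊕1 = 1
s4: b4⊕b5⊕b6⊕b7⊕b12⊕b13⊕b14⊕b15 = 0⊕1⊕0⊕1⊕0⊕1⊕1⊕1 = 1
s8: b8⊕b9⊕b10⊕b11⊕b12⊕b13⊕b14⊕b15 = 0⊕0⊕0⊕0⊕0⊕1⊕1⊕1 = 1
Syndrome (s8...s1) = 1111 → position 15.

15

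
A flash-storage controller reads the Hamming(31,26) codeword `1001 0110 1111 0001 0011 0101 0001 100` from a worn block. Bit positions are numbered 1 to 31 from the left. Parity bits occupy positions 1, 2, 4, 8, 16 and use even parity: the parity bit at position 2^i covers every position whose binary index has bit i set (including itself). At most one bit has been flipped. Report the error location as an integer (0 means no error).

24

s1: b1⊕b3⊕b5⊕b7⊕b9⊕b11⊕b13⊕b15⊕b17⊕b19⊕b21⊕b23⊕b25⊕b27⊕b29⊕b31 = 1⊕0⊕0⊕1⊕1⊕1⊕0⊕0⊕0⊕1⊕0⊕0⊕0⊕0⊕1⊕0 = 0
s2: b2⊕b3⊕b6⊕b7⊕b10⊕b11⊕b14⊕b15⊕b18⊕b19⊕b22⊕b23⊕b26⊕b27⊕b30⊕b31 = 0⊕0⊕1⊕1⊕1⊕1⊕0⊕0⊕0⊕1⊕1⊕0⊕0⊕0⊕0⊕0 = 0
s4: b4⊕b5⊕b6⊕b7⊕b12⊕b13⊕b14⊕b15⊕b20⊕b21⊕b22⊕b23⊕b28⊕b29⊕b30⊕b31 = 1⊕0⊕1⊕1⊕1⊕0⊕0⊕0⊕1⊕0⊕1⊕0⊕1⊕1⊕0⊕0 = 0
s8: b8⊕b9⊕b10⊕b11⊕b12⊕b13⊕b14⊕b15⊕b24⊕b25⊕b26⊕b27⊕b28⊕b29⊕b30⊕b31 = 0⊕1⊕1⊕1⊕1⊕0⊕0⊕0⊕1⊕0⊕0⊕0⊕1⊕1⊕0⊕0 = 1
s16: b16⊕b17⊕b18⊕b19⊕b20⊕b21⊕b22⊕b23⊕b24⊕b25⊕b26⊕b27⊕b28⊕b29⊕b30⊕b31 = 1⊕0⊕0⊕1⊕1⊕0⊕1⊕0⊕1⊕0⊕0⊕0⊕1⊕1⊕0⊕0 = 1
Syndrome (s16...s1) = 11000 → position 24.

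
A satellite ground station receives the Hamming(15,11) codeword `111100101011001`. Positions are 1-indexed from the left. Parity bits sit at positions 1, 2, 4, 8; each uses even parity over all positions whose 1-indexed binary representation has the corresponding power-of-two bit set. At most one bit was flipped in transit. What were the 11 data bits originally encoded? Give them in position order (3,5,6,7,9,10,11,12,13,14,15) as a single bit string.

10011011001

s1: b1⊕b3⊕b5⊕b7⊕b9⊕b11⊕b13⊕b15 = 1⊕1⊕0⊕1⊕1⊕1⊕0⊕1 = 0
s2: b2⊕b3⊕b6⊕b7⊕b10⊕b11⊕b14⊕b15 = 1⊕1⊕0⊕1⊕0⊕1⊕0⊕1 = 1
s4: b4⊕b5⊕b6⊕b7⊕b12⊕b13⊕b14⊕b15 = 1⊕0⊕0⊕1⊕1⊕0⊕0⊕1 = 0
s8: b8⊕b9⊕b10⊕b11⊕b12⊕b13⊕b14⊕b15 = 0⊕1⊕0⊕1⊕1⊕0⊕0⊕1 = 0
Syndrome (s8...s1) = 0010 → position 2.
Flip bit 2: corrected codeword = 101100101011001
Data bits at positions 3,5,6,7,9,10,11,12,13,14,15: 10011011001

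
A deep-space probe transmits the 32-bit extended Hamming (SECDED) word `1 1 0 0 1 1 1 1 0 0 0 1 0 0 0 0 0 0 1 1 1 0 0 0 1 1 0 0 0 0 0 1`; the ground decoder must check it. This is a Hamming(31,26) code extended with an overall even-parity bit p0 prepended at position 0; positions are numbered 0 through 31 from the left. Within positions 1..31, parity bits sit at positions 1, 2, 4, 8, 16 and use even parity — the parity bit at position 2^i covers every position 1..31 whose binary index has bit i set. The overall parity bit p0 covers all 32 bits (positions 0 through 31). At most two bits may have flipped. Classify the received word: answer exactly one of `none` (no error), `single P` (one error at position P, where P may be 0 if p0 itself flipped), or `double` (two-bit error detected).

single 1

s1: b1⊕b3⊕b5⊕b7⊕b9⊕b11⊕b13⊕b15⊕b17⊕b19⊕b21⊕b23⊕b25⊕b27⊕b29⊕b31 = 1⊕0⊕1⊕1⊕0⊕1⊕0⊕0⊕0⊕1⊕0⊕0⊕1⊕0⊕0⊕1 = 1
s2: b2⊕b3⊕b6⊕b7⊕b10⊕b11⊕b14⊕b15⊕b18⊕b19⊕b22⊕b23⊕b26⊕b27⊕b30⊕b31 = 0⊕0⊕1⊕1⊕0⊕1⊕0⊕0⊕1⊕1⊕0⊕0⊕0⊕0⊕0⊕1 = 0
s4: b4⊕b5⊕b6⊕b7⊕b12⊕b13⊕b14⊕b15⊕b20⊕b21⊕b22⊕b23⊕b28⊕b29⊕b30⊕b31 = 1⊕1⊕1⊕1⊕0⊕0⊕0⊕0⊕1⊕0⊕0⊕0⊕0⊕0⊕0⊕1 = 0
s8: b8⊕b9⊕b10⊕b11⊕b12⊕b13⊕b14⊕b15⊕b24⊕b25⊕b26⊕b27⊕b28⊕b29⊕b30⊕b31 = 0⊕0⊕0⊕1⊕0⊕0⊕0⊕0⊕1⊕1⊕0⊕0⊕0⊕0⊕0⊕1 = 0
s16: b16⊕b17⊕b18⊕b19⊕b20⊕b21⊕b22⊕b23⊕b24⊕b25⊕b26⊕b27⊕b28⊕b29⊕b30⊕b31 = 0⊕0⊕1⊕1⊕1⊕0⊕0⊕0⊕1⊕1⊕0⊕0⊕0⊕0⊕0⊕1 = 0
Syndrome (s16...s1) = 00001 → position 1.
Overall parity (XOR of all 32 bits, including p0): 1⊕1⊕0⊕0⊕1⊕1⊕1⊕1⊕0⊕0⊕0⊕1⊕0⊕0⊕0⊕0⊕0⊕0⊕1⊕1⊕1⊕0⊕0⊕0⊕1⊕1⊕0⊕0⊕0⊕0⊕0⊕1 = 1
Overall=1, syndrome position=1 → single-bit error at position 1.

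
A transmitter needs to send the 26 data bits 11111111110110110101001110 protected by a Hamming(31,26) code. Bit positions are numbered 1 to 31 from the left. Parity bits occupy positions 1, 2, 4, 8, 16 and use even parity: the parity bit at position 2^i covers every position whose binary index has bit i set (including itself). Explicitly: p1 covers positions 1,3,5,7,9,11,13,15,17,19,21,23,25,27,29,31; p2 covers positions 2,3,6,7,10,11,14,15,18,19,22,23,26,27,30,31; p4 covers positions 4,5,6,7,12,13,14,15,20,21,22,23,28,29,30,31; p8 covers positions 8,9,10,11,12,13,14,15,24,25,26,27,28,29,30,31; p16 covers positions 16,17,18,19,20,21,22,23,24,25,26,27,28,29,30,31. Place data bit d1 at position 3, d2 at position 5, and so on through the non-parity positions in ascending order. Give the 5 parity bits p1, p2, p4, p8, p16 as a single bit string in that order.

Place data bits at non-power-of-two positions: b3=1, b5=1, b6=1, b7=1, b9=1, b10=1, b11=1, b12=1, b13=1, b14=1, b15=0, b17=1, b18=1, b19=0, b20=1, b21=1, b22=0, b23=1, b24=0, b25=1, b26=0, b27=0, b28=1, b29=1, b30=1, b31=0.
p1 = XOR of data positions {3,5,7,9,11,13,15,17,19,21,23,25,27,29,31} = 1⊕1⊕1⊕1⊕1⊕1⊕0⊕1⊕0⊕1⊕1⊕1⊕0⊕1⊕0 = 1
p2 = XOR of data positions {3,6,7,10,11,14,15,18,19,22,23,26,27,30,31} = 1⊕1⊕1⊕1⊕1⊕1⊕0⊕1⊕0⊕0⊕1⊕0⊕0⊕1⊕0 = 1
p4 = XOR of data positions {5,6,7,12,13,14,15,20,21,22,23,28,29,30,31} = 1⊕1⊕1⊕1⊕1⊕1⊕0⊕1⊕1⊕0⊕1⊕1⊕1⊕1⊕0 = 0
p8 = XOR of data positions {9,10,11,12,13,14,15,24,25,26,27,28,29,30,31} = 1⊕1⊕1⊕1⊕1⊕1⊕0⊕0⊕1⊕0⊕0⊕1⊕1⊕1⊕0 = 0
p16 = XOR of data positions {17,18,19,20,21,22,23,24,25,26,27,28,29,30,31} = 1⊕1⊕0⊕1⊕1⊕0⊕1⊕0⊕1⊕0⊕0⊕1⊕1⊕1⊕0 = 1
Parity bits p1,p2,p4,p8,p16 = 11001

11001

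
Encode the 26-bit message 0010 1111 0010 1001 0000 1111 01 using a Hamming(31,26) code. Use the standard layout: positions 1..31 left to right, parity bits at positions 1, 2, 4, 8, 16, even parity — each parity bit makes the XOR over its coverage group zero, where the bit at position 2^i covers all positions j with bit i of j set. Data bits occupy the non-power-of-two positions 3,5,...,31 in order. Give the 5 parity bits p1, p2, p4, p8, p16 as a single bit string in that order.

10101

Place data bits at non-power-of-two positions: b3=0, b5=0, b6=1, b7=0, b9=1, b10=1, b11=1, b12=1, b13=0, b14=0, b15=1, b17=0, b18=1, b19=0, b20=0, b21=1, b22=0, b23=0, b24=0, b25=0, b26=1, b27=1, b28=1, b29=1, b30=0, b31=1.
p1 = XOR of data positions {3,5,7,9,11,13,15,17,19,21,23,25,27,29,31} = 0⊕0⊕0⊕1⊕1⊕0⊕1⊕0⊕0⊕1⊕0⊕0⊕1⊕1⊕1 = 1
p2 = XOR of data positions {3,6,7,10,11,14,15,18,19,22,23,26,27,30,31} = 0⊕1⊕0⊕1⊕1⊕0⊕1⊕1⊕0⊕0⊕0⊕1⊕1⊕0⊕1 = 0
p4 = XOR of data positions {5,6,7,12,13,14,15,20,21,22,23,28,29,30,31} = 0⊕1⊕0⊕1⊕0⊕0⊕1⊕0⊕1⊕0⊕0⊕1⊕1⊕0⊕1 = 1
p8 = XOR of data positions {9,10,11,12,13,14,15,24,25,26,27,28,29,30,31} = 1⊕1⊕1⊕1⊕0⊕0⊕1⊕0⊕0⊕1⊕1⊕1⊕1⊕0⊕1 = 0
p16 = XOR of data positions {17,18,19,20,21,22,23,24,25,26,27,28,29,30,31} = 0⊕1⊕0⊕0⊕1⊕0⊕0⊕0⊕0⊕1⊕1⊕1⊕1⊕0⊕1 = 1
Parity bits p1,p2,p4,p8,p16 = 10101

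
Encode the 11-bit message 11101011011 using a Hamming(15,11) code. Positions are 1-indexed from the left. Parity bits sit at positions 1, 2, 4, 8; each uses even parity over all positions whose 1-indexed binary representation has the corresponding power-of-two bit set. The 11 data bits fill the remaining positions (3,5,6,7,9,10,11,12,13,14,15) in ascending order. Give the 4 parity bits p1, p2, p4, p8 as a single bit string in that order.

Place data bits at non-power-of-two positions: b3=1, b5=1, b6=1, b7=0, b9=1, b10=0, b11=1, b12=1, b13=0, b14=1, b15=1.
p1 = XOR of data positions {3,5,7,9,11,13,15} = 1⊕1⊕0⊕1⊕1⊕0⊕1 = 1
p2 = XOR of data positions {3,6,7,10,11,14,15} = 1⊕1⊕0⊕0⊕1⊕1⊕1 = 1
p4 = XOR of data positions {5,6,7,12,13,14,15} = 1⊕1⊕0⊕1⊕0⊕1⊕1 = 1
p8 = XOR of data positions {9,10,11,12,13,14,15} = 1⊕0⊕1⊕1⊕0⊕1⊕1 = 1
Parity bits p1,p2,p4,p8 = 1111

1111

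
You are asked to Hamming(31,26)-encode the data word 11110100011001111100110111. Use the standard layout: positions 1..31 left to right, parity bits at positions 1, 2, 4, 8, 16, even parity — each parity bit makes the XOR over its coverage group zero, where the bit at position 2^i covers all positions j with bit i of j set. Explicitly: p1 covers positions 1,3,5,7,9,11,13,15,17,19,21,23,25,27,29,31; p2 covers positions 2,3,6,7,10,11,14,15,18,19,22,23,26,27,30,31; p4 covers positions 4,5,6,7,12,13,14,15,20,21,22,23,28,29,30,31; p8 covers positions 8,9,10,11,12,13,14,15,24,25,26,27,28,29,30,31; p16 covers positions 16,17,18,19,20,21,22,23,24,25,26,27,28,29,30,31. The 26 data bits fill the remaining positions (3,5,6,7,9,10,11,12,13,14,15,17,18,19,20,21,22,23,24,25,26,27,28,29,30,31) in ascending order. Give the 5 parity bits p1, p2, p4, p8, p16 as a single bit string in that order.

Place data bits at non-power-of-two positions: b3=1, b5=1, b6=1, b7=1, b9=0, b10=1, b11=0, b12=0, b13=0, b14=1, b15=1, b17=0, b18=0, b19=1, b20=1, b21=1, b22=1, b23=1, b24=0, b25=0, b26=1, b27=1, b28=0, b29=1, b30=1, b31=1.
p1 = XOR of data positions {3,5,7,9,11,13,15,17,19,21,23,25,27,29,31} = 1⊕1⊕1⊕0⊕0⊕0⊕1⊕0⊕1⊕1⊕1⊕0⊕1⊕1⊕1 = 0
p2 = XOR of data positions {3,6,7,10,11,14,15,18,19,22,23,26,27,30,31} = 1⊕1⊕1⊕1⊕0⊕1⊕1⊕0⊕1⊕1⊕1⊕1⊕1⊕1⊕1 = 1
p4 = XOR of data positions {5,6,7,12,13,14,15,20,21,22,23,28,29,30,31} = 1⊕1⊕1⊕0⊕0⊕1⊕1⊕1⊕1⊕1⊕1⊕0⊕1⊕1⊕1 = 0
p8 = XOR of data positions {9,10,11,12,13,14,15,24,25,26,27,28,29,30,31} = 0⊕1⊕0⊕0⊕0⊕1⊕1⊕0⊕0⊕1⊕1⊕0⊕1⊕1⊕1 = 0
p16 = XOR of data positions {17,18,19,20,21,22,23,24,25,26,27,28,29,30,31} = 0⊕0⊕1⊕1⊕1⊕1⊕1⊕0⊕0⊕1⊕1⊕0⊕1⊕1⊕1 = 0
Parity bits p1,p2,p4,p8,p16 = 01000

01000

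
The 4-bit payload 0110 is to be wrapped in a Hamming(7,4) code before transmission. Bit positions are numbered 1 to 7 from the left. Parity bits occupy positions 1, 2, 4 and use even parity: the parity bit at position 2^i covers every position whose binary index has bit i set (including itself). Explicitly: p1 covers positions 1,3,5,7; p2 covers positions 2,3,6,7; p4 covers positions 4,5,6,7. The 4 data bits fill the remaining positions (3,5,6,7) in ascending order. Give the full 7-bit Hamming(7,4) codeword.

Place data bits at non-power-of-two positions: b3=0, b5=1, b6=1, b7=0.
p1 = XOR of data positions {3,5,7} = 0⊕1⊕0 = 1
p2 = XOR of data positions {3,6,7} = 0⊕1⊕0 = 1
p4 = XOR of data positions {5,6,7} = 1⊕1⊕0 = 0
Codeword b1..b7 = 1100110

1100110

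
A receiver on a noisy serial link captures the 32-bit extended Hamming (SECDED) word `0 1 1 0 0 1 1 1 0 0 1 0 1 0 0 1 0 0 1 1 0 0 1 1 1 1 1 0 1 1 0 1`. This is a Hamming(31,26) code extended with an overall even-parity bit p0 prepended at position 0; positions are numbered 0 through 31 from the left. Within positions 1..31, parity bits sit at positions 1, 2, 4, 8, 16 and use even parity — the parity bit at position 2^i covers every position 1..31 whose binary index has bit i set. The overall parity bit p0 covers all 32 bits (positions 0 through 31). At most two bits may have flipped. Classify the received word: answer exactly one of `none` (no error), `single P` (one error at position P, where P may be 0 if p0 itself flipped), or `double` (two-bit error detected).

double

s1: b1⊕b3⊕b5⊕b7⊕b9⊕b11⊕b13⊕b15⊕b17⊕b19⊕b21⊕b23⊕b25⊕b27⊕b29⊕b31 = 1⊕0⊕1⊕1⊕0⊕0⊕0⊕1⊕0⊕1⊕0⊕1⊕1⊕0⊕1⊕1 = 1
s2: b2⊕b3⊕b6⊕b7⊕b10⊕b11⊕b14⊕b15⊕b18⊕b19⊕b22⊕b23⊕b26⊕b27⊕b30⊕b31 = 1⊕0⊕1⊕1⊕1⊕0⊕0⊕1⊕1⊕1⊕1⊕1⊕1⊕0⊕0⊕1 = 1
s4: b4⊕b5⊕b6⊕b7⊕b12⊕b13⊕b14⊕b15⊕b20⊕b21⊕b22⊕b23⊕b28⊕b29⊕b30⊕b31 = 0⊕1⊕1⊕1⊕1⊕0⊕0⊕1⊕0⊕0⊕1⊕1⊕1⊕1⊕0⊕1 = 0
s8: b8⊕b9⊕b10⊕b11⊕b12⊕b13⊕b14⊕b15⊕b24⊕b25⊕b26⊕b27⊕b28⊕b29⊕b30⊕b31 = 0⊕0⊕1⊕0⊕1⊕0⊕0⊕1⊕1⊕1⊕1⊕0⊕1⊕1⊕0⊕1 = 1
s16: b16⊕b17⊕b18⊕b19⊕b20⊕b21⊕b22⊕b23⊕b24⊕b25⊕b26⊕b27⊕b28⊕b29⊕b30⊕b31 = 0⊕0⊕1⊕1⊕0⊕0⊕1⊕1⊕1⊕1⊕1⊕0⊕1⊕1⊕0⊕1 = 0
Syndrome (s16...s1) = 01011 → position 11.
Overall parity (XOR of all 32 bits, including p0): 0⊕1⊕1⊕0⊕0⊕1⊕1⊕1⊕0⊕0⊕1⊕0⊕1⊕0⊕0⊕1⊕0⊕0⊕1⊕1⊕0⊕0⊕1⊕1⊕1⊕1⊕1⊕0⊕1⊕1⊕0⊕1 = 0
Overall=0, syndrome position=11 → double-bit error detected (uncorrectable).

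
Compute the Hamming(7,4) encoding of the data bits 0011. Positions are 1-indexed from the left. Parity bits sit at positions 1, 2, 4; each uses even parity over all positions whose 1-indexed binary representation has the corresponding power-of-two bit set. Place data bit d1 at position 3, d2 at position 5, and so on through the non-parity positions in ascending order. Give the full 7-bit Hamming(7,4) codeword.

Place data bits at non-power-of-two positions: b3=0, b5=0, b6=1, b7=1.
p1 = XOR of data positions {3,5,7} = 0⊕0⊕1 = 1
p2 = XOR of data positions {3,6,7} = 0⊕1⊕1 = 0
p4 = XOR of data positions {5,6,7} = 0⊕1⊕1 = 0
Codeword b1..b7 = 1000011

1000011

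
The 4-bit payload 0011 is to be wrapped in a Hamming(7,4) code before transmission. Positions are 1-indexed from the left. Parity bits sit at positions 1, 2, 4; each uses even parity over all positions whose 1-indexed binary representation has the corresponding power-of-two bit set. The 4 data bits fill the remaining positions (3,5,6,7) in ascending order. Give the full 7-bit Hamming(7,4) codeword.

Place data bits at non-power-of-two positions: b3=0, b5=0, b6=1, b7=1.
p1 = XOR of data positions {3,5,7} = 0⊕0⊕1 = 1
p2 = XOR of data positions {3,6,7} = 0⊕1⊕1 = 0
p4 = XOR of data positions {5,6,7} = 0⊕1⊕1 = 0
Codeword b1..b7 = 1000011

1000011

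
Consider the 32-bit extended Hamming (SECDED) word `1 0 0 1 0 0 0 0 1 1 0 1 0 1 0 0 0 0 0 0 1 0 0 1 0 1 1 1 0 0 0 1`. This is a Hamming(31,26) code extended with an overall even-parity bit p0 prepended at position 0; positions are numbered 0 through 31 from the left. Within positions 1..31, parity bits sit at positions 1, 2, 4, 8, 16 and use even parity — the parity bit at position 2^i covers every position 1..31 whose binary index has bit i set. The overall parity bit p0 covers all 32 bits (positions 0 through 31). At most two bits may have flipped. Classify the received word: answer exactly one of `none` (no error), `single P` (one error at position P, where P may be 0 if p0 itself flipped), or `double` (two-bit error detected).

none

s1: b1⊕b3⊕b5⊕b7⊕b9⊕b11⊕b13⊕b15⊕b17⊕b19⊕b21⊕b23⊕b25⊕b27⊕b29⊕b31 = 0⊕1⊕0⊕0⊕1⊕1⊕1⊕0⊕0⊕0⊕0⊕1⊕1⊕1⊕0⊕1 = 0
s2: b2⊕b3⊕b6⊕b7⊕b10⊕b11⊕b14⊕b15⊕b18⊕b19⊕b22⊕b23⊕b26⊕b27⊕b30⊕b31 = 0⊕1⊕0⊕0⊕0⊕1⊕0⊕0⊕0⊕0⊕0⊕1⊕1⊕1⊕0⊕1 = 0
s4: b4⊕b5⊕b6⊕b7⊕b12⊕b13⊕b14⊕b15⊕b20⊕b21⊕b22⊕b23⊕b28⊕b29⊕b30⊕b31 = 0⊕0⊕0⊕0⊕0⊕1⊕0⊕0⊕1⊕0⊕0⊕1⊕0⊕0⊕0⊕1 = 0
s8: b8⊕b9⊕b10⊕b11⊕b12⊕b13⊕b14⊕b15⊕b24⊕b25⊕b26⊕b27⊕b28⊕b29⊕b30⊕b31 = 1⊕1⊕0⊕1⊕0⊕1⊕0⊕0⊕0⊕1⊕1⊕1⊕0⊕0⊕0⊕1 = 0
s16: b16⊕b17⊕b18⊕b19⊕b20⊕b21⊕b22⊕b23⊕b24⊕b25⊕b26⊕b27⊕b28⊕b29⊕b30⊕b31 = 0⊕0⊕0⊕0⊕1⊕0⊕0⊕1⊕0⊕1⊕1⊕1⊕0⊕0⊕0⊕1 = 0
Syndrome (s16...s1) = 00000 → position 0 (no error).
Overall parity (XOR of all 32 bits, including p0): 1⊕0⊕0⊕1⊕0⊕0⊕0⊕0⊕1⊕1⊕0⊕1⊕0⊕1⊕0⊕0⊕0⊕0⊕0⊕0⊕1⊕0⊕0⊕1⊕0⊕1⊕1⊕1⊕0⊕0⊕0⊕1 = 0
Overall=0, syndrome position=0 → no error.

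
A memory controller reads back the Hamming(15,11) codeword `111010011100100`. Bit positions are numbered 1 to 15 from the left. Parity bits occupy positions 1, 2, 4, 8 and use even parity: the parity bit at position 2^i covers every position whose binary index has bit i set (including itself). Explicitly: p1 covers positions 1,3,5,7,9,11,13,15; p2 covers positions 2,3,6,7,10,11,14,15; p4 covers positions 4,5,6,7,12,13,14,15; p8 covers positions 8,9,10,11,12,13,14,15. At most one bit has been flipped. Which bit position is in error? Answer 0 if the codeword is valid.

s1: b1⊕b3⊕b5⊕b7⊕b9⊕b11⊕b13⊕b15 = 1⊕1⊕1⊕0⊕1⊕0⊕1⊕0 = 1
s2: b2⊕b3⊕b6⊕b7⊕b10⊕b11⊕b14⊕b15 = 1⊕1⊕0⊕0⊕1⊕0⊕0⊕0 = 1
s4: b4⊕b5⊕b6⊕b7⊕b12⊕b13⊕b14⊕b15 = 0⊕1⊕0⊕0⊕0⊕1⊕0⊕0 = 0
s8: b8⊕b9⊕b10⊕b11⊕b12⊕b13⊕b14⊕b15 = 1⊕1⊕1⊕0⊕0⊕1⊕0⊕0 = 0
Syndrome (s8...s1) = 0011 → position 3.

3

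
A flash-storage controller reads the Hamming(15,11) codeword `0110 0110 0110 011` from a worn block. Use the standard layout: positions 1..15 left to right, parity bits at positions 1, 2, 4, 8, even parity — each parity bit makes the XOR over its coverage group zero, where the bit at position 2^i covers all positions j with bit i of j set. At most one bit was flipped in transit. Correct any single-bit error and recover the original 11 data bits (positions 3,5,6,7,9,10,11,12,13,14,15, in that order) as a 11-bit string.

10110110011

s1: b1⊕b3⊕b5⊕b7⊕b9⊕b11⊕b13⊕b15 = 0⊕1⊕0⊕1⊕0⊕1⊕0⊕1 = 0
s2: b2⊕b3⊕b6⊕b7⊕b10⊕b11⊕b14⊕b15 = 1⊕1⊕1⊕1⊕1⊕1⊕1⊕1 = 0
s4: b4⊕b5⊕b6⊕b7⊕b12⊕b13⊕b14⊕b15 = 0⊕0⊕1⊕1⊕0⊕0⊕1⊕1 = 0
s8: b8⊕b9⊕b10⊕b11⊕b12⊕b13⊕b14⊕b15 = 0⊕0⊕1⊕1⊕0⊕0⊕1⊕1 = 0
Syndrome (s8...s1) = 0000 → position 0 (no error).
No correction needed.
Data bits at positions 3,5,6,7,9,10,11,12,13,14,15: 10110110011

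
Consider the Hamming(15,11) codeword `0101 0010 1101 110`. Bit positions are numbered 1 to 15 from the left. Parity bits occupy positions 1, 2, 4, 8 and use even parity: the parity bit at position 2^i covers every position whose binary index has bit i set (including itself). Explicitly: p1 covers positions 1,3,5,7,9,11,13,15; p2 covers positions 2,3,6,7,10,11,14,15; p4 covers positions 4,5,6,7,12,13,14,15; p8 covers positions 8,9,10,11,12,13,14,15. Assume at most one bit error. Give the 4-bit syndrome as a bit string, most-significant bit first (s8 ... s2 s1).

1101

s1: b1⊕b3⊕b5⊕b7⊕b9⊕b11⊕b13⊕b15 = 0⊕0⊕0⊕1⊕1⊕0⊕1⊕0 = 1
s2: b2⊕b3⊕b6⊕b7⊕b10⊕b11⊕b14⊕b15 = 1⊕0⊕0⊕1⊕1⊕0⊕1⊕0 = 0
s4: b4⊕b5⊕b6⊕b7⊕b12⊕b13⊕b14⊕b15 = 1⊕0⊕0⊕1⊕1⊕1⊕1⊕0 = 1
s8: b8⊕b9⊕b10⊕b11⊕b12⊕b13⊕b14⊕b15 = 0⊕1⊕1⊕0⊕1⊕1⊕1⊕0 = 1
Syndrome (s8...s1) = 1101 → position 13.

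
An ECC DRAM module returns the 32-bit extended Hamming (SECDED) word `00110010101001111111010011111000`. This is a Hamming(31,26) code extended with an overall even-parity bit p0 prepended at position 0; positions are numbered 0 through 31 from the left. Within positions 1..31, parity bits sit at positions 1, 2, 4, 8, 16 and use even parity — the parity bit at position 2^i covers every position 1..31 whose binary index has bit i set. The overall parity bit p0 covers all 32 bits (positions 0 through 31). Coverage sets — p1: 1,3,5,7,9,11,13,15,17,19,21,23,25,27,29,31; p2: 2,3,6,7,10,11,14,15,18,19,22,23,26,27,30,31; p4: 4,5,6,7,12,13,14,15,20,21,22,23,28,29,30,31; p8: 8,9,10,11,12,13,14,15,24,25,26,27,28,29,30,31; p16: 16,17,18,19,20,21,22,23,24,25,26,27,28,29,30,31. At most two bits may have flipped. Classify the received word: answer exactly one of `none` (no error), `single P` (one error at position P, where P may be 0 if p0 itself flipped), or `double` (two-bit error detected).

s1: b1⊕b3⊕b5⊕b7⊕b9⊕b11⊕b13⊕b15⊕b17⊕b19⊕b21⊕b23⊕b25⊕b27⊕b29⊕b31 = 0⊕1⊕0⊕0⊕0⊕0⊕1⊕1⊕1⊕1⊕1⊕0⊕1⊕1⊕0⊕0 = 0
s2: b2⊕b3⊕b6⊕b7⊕b10⊕b11⊕b14⊕b15⊕b18⊕b19⊕b22⊕b23⊕b26⊕b27⊕b30⊕b31 = 1⊕1⊕1⊕0⊕1⊕0⊕1⊕1⊕1⊕1⊕0⊕0⊕1⊕1⊕0⊕0 = 0
s4: b4⊕b5⊕b6⊕b7⊕b12⊕b13⊕b14⊕b15⊕b20⊕b21⊕b22⊕b23⊕b28⊕b29⊕b30⊕b31 = 0⊕0⊕1⊕0⊕0⊕1⊕1⊕1⊕0⊕1⊕0⊕0⊕1⊕0⊕0⊕0 = 0
s8: b8⊕b9⊕b10⊕b11⊕b12⊕b13⊕b14⊕b15⊕b24⊕b25⊕b26⊕b27⊕b28⊕b29⊕b30⊕b31 = 1⊕0⊕1⊕0⊕0⊕1⊕1⊕1⊕1⊕1⊕1⊕1⊕1⊕0⊕0⊕0 = 0
s16: b16⊕b17⊕b18⊕b19⊕b20⊕b21⊕b22⊕b23⊕b24⊕b25⊕b26⊕b27⊕b28⊕b29⊕b30⊕b31 = 1⊕1⊕1⊕1⊕0⊕1⊕0⊕0⊕1⊕1⊕1⊕1⊕1⊕0⊕0⊕0 = 0
Syndrome (s16...s1) = 00000 → position 0 (no error).
Overall parity (XOR of all 32 bits, including p0): 0⊕0⊕1⊕1⊕0⊕0⊕1⊕0⊕1⊕0⊕1⊕0⊕0⊕1⊕1⊕1⊕1⊕1⊕1⊕1⊕0⊕1⊕0⊕0⊕1⊕1⊕1⊕1⊕1⊕0⊕0⊕0 = 0
Overall=0, syndrome position=0 → no error.

none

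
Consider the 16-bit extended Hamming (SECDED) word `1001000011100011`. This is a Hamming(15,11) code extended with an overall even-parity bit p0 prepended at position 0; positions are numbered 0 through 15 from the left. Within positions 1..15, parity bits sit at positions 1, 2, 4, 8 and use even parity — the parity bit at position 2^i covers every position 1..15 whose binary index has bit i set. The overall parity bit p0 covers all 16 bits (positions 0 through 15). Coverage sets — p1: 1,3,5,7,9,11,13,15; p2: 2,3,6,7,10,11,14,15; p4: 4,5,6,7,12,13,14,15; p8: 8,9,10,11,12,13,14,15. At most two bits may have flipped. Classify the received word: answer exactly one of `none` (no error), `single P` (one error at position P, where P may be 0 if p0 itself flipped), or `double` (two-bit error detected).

s1: b1⊕b3⊕b5⊕b7⊕b9⊕b11⊕b13⊕b15 = 0⊕1⊕0⊕0⊕1⊕0⊕0⊕1 = 1
s2: b2⊕b3⊕b6⊕b7⊕b10⊕b11⊕b14⊕b15 = 0⊕1⊕0⊕0⊕1⊕0⊕1⊕1 = 0
s4: b4⊕b5⊕b6⊕b7⊕b12⊕b13⊕b14⊕b15 = 0⊕0⊕0⊕0⊕0⊕0⊕1⊕1 = 0
s8: b8⊕b9⊕b10⊕b11⊕b12⊕b13⊕b14⊕b15 = 1⊕1⊕1⊕0⊕0⊕0⊕1⊕1 = 1
Syndrome (s8...s1) = 1001 → position 9.
Overall parity (XOR of all 16 bits, including p0): 1⊕0⊕0⊕1⊕0⊕0⊕0⊕0⊕1⊕1⊕1⊕0⊕0⊕0⊕1⊕1 = 1
Overall=1, syndrome position=9 → single-bit error at position 9.

single 9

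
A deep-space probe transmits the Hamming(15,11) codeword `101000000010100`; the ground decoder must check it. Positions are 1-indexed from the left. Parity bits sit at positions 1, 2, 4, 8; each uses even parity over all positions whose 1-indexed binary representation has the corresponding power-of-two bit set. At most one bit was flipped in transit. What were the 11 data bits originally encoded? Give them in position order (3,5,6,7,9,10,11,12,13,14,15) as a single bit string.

s1: b1⊕b3⊕b5⊕b7⊕b9⊕b11⊕b13⊕b15 = 1⊕1⊕0⊕0⊕0⊕1⊕1⊕0 = 0
s2: b2⊕b3⊕b6⊕b7⊕b10⊕b11⊕b14⊕b15 = 0⊕1⊕0⊕0⊕0⊕1⊕0⊕0 = 0
s4: b4⊕b5⊕b6⊕b7⊕b12⊕b13⊕b14⊕b15 = 0⊕0⊕0⊕0⊕0⊕1⊕0⊕0 = 1
s8: b8⊕b9⊕b10⊕b11⊕b12⊕b13⊕b14⊕b15 = 0⊕0⊕0⊕1⊕0⊕1⊕0⊕0 = 0
Syndrome (s8...s1) = 0100 → position 4.
Flip bit 4: corrected codeword = 101100000010100
Data bits at positions 3,5,6,7,9,10,11,12,13,14,15: 10000010100

10000010100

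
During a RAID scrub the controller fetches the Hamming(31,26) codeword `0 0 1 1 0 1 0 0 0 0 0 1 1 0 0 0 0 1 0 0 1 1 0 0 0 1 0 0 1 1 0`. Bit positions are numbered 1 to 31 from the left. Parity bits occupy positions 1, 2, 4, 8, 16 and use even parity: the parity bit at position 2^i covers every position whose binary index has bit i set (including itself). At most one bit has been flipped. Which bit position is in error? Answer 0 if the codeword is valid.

s1: b1⊕b3⊕b5⊕b7⊕b9⊕b11⊕b13⊕b15⊕b17⊕b19⊕b21⊕b23⊕b25⊕b27⊕b29⊕b31 = 0⊕1⊕0⊕0⊕0⊕0⊕1⊕0⊕0⊕0⊕1⊕0⊕0⊕0⊕1⊕0 = 0
s2: b2⊕b3⊕b6⊕b7⊕b10⊕b11⊕b14⊕b15⊕b18⊕b19⊕b22⊕b23⊕b26⊕b27⊕b30⊕b31 = 0⊕1⊕1⊕0⊕0⊕0⊕0⊕0⊕1⊕0⊕1⊕0⊕1⊕0⊕1⊕0 = 0
s4: b4⊕b5⊕b6⊕b7⊕b12⊕b13⊕b14⊕b15⊕b20⊕b21⊕b22⊕b23⊕b28⊕b29⊕b30⊕b31 = 1⊕0⊕1⊕0⊕1⊕1⊕0⊕0⊕0⊕1⊕1⊕0⊕0⊕1⊕1⊕0 = 0
s8: b8⊕b9⊕b10⊕b11⊕b12⊕b13⊕b14⊕b15⊕b24⊕b25⊕b26⊕b27⊕b28⊕b29⊕b30⊕b31 = 0⊕0⊕0⊕0⊕1⊕1⊕0⊕0⊕0⊕0⊕1⊕0⊕0⊕1⊕1⊕0 = 1
s16: b16⊕b17⊕b18⊕b19⊕b20⊕b21⊕b22⊕b23⊕b24⊕b25⊕b26⊕b27⊕b28⊕b29⊕b30⊕b31 = 0⊕0⊕1⊕0⊕0⊕1⊕1⊕0⊕0⊕0⊕1⊕0⊕0⊕1⊕1⊕0 = 0
Syndrome (s16...s1) = 01000 → position 8.

8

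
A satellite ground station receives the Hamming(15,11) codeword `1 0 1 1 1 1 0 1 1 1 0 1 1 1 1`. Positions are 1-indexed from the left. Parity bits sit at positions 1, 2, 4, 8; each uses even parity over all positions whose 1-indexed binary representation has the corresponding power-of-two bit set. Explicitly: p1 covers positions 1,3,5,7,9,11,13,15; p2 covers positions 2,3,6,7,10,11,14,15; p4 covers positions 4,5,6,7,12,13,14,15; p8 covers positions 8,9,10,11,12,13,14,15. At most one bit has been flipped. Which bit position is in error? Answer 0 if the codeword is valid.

14

s1: b1⊕b3⊕b5⊕b7⊕b9⊕b11⊕b13⊕b15 = 1⊕1⊕1⊕0⊕1⊕0⊕1⊕1 = 0
s2: b2⊕b3⊕b6⊕b7⊕b10⊕b11⊕b14⊕b15 = 0⊕1⊕1⊕0⊕1⊕0⊕1⊕1 = 1
s4: b4⊕b5⊕b6⊕b7⊕b12⊕b13⊕b14⊕b15 = 1⊕1⊕1⊕0⊕1⊕1⊕1⊕1 = 1
s8: b8⊕b9⊕b10⊕b11⊕b12⊕b13⊕b14⊕b15 = 1⊕1⊕1⊕0⊕1⊕1⊕1⊕1 = 1
Syndrome (s8...s1) = 1110 → position 14.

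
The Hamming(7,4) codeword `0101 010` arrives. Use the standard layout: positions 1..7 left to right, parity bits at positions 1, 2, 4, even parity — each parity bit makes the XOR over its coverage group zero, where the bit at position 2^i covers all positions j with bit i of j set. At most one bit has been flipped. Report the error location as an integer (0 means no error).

s1: b1⊕b3⊕b5⊕b7 = 0⊕0⊕0⊕0 = 0
s2: b2⊕b3⊕b6⊕b7 = 1⊕0⊕1⊕0 = 0
s4: b4⊕b5⊕b6⊕b7 = 1⊕0⊕1⊕0 = 0
Syndrome (s4...s1) = 000 → position 0 (no error).

0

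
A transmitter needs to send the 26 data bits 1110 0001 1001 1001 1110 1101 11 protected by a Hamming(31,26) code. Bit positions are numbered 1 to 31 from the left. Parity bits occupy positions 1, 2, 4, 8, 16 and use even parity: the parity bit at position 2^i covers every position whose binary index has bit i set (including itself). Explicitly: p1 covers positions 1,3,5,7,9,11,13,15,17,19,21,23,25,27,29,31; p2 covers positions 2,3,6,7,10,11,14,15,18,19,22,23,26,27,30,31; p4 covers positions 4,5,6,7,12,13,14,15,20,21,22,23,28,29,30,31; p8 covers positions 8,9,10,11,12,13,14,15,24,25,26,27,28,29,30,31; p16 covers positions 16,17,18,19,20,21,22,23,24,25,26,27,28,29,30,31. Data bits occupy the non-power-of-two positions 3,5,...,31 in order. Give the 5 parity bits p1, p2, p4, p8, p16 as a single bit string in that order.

11001

Place data bits at non-power-of-two positions: b3=1, b5=1, b6=1, b7=0, b9=0, b10=0, b11=0, b12=1, b13=1, b14=0, b15=0, b17=1, b18=1, b19=0, b20=0, b21=1, b22=1, b23=1, b24=1, b25=0, b26=1, b27=1, b28=0, b29=1, b30=1, b31=1.
p1 = XOR of data positions {3,5,7,9,11,13,15,17,19,21,23,25,27,29,31} = 1⊕1⊕0⊕0⊕0⊕1⊕0⊕1⊕0⊕1⊕1⊕0⊕1⊕1⊕1 = 1
p2 = XOR of data positions {3,6,7,10,11,14,15,18,19,22,23,26,27,30,31} = 1⊕1⊕0⊕0⊕0⊕0⊕0⊕1⊕0⊕1⊕1⊕1⊕1⊕1⊕1 = 1
p4 = XOR of data positions {5,6,7,12,13,14,15,20,21,22,23,28,29,30,31} = 1⊕1⊕0⊕1⊕1⊕0⊕0⊕0⊕1⊕1⊕1⊕0⊕1⊕1⊕1 = 0
p8 = XOR of data positions {9,10,11,12,13,14,15,24,25,26,27,28,29,30,31} = 0⊕0⊕0⊕1⊕1⊕0⊕0⊕1⊕0⊕1⊕1⊕0⊕1⊕1⊕1 = 0
p16 = XOR of data positions {17,18,19,20,21,22,23,24,25,26,27,28,29,30,31} = 1⊕1⊕0⊕0⊕1⊕1⊕1⊕1⊕0⊕1⊕1⊕0⊕1⊕1⊕1 = 1
Parity bits p1,p2,p4,p8,p16 = 11001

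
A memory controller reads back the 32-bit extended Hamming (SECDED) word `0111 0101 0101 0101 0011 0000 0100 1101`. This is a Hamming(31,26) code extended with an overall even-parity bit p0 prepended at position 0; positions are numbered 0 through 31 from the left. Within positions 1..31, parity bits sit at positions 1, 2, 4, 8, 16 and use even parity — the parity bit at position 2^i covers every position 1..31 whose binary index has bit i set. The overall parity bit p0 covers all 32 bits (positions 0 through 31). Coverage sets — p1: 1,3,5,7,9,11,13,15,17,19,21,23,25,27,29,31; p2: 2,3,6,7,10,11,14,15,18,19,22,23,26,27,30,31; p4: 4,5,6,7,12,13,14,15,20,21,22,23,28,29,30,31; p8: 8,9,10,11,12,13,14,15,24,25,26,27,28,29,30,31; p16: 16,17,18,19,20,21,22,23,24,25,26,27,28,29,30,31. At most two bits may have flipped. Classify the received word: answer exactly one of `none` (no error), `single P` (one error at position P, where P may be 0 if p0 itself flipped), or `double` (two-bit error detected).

s1: b1⊕b3⊕b5⊕b7⊕b9⊕b11⊕b13⊕b15⊕b17⊕b19⊕b21⊕b23⊕b25⊕b27⊕b29⊕b31 = 1⊕1⊕1⊕1⊕1⊕1⊕1⊕1⊕0⊕1⊕0⊕0⊕1⊕0⊕1⊕1 = 0
s2: b2⊕b3⊕b6⊕b7⊕b10⊕b11⊕b14⊕b15⊕b18⊕b19⊕b22⊕b23⊕b26⊕b27⊕b30⊕b31 = 1⊕1⊕0⊕1⊕0⊕1⊕0⊕1⊕1⊕1⊕0⊕0⊕0⊕0⊕0⊕1 = 0
s4: b4⊕b5⊕b6⊕b7⊕b12⊕b13⊕b14⊕b15⊕b20⊕b21⊕b22⊕b23⊕b28⊕b29⊕b30⊕b31 = 0⊕1⊕0⊕1⊕0⊕1⊕0⊕1⊕0⊕0⊕0⊕0⊕1⊕1⊕0⊕1 = 1
s8: b8⊕b9⊕b10⊕b11⊕b12⊕b13⊕b14⊕b15⊕b24⊕b25⊕b26⊕b27⊕b28⊕b29⊕b30⊕b31 = 0⊕1⊕0⊕1⊕0⊕1⊕0⊕1⊕0⊕1⊕0⊕0⊕1⊕1⊕0⊕1 = 0
s16: b16⊕b17⊕b18⊕b19⊕b20⊕b21⊕b22⊕b23⊕b24⊕b25⊕b26⊕b27⊕b28⊕b29⊕b30⊕b31 = 0⊕0⊕1⊕1⊕0⊕0⊕0⊕0⊕0⊕1⊕0⊕0⊕1⊕1⊕0⊕1 = 0
Syndrome (s16...s1) = 00100 → position 4.
Overall parity (XOR of all 32 bits, including p0): 0⊕1⊕1⊕1⊕0⊕1⊕0⊕1⊕0⊕1⊕0⊕1⊕0⊕1⊕0⊕1⊕0⊕0⊕1⊕1⊕0⊕0⊕0⊕0⊕0⊕1⊕0⊕0⊕1⊕1⊕0⊕1 = 1
Overall=1, syndrome position=4 → single-bit error at position 4.

single 4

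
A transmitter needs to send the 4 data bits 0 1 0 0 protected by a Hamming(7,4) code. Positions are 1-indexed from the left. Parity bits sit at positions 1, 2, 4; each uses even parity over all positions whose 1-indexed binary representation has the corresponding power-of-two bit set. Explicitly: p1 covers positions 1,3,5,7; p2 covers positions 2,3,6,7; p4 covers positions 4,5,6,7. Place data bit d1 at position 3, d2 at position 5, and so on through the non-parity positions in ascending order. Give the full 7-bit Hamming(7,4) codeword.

Place data bits at non-power-of-two positions: b3=0, b5=1, b6=0, b7=0.
p1 = XOR of data positions {3,5,7} = 0⊕1⊕0 = 1
p2 = XOR of data positions {3,6,7} = 0⊕0⊕0 = 0
p4 = XOR of data positions {5,6,7} = 1⊕0⊕0 = 1
Codeword b1..b7 = 1001100

1001100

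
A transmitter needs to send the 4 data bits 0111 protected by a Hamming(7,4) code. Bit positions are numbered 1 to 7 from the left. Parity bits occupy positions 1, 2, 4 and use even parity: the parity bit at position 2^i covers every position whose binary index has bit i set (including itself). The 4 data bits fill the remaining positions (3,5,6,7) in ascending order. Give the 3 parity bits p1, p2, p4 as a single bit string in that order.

001

Place data bits at non-power-of-two positions: b3=0, b5=1, b6=1, b7=1.
p1 = XOR of data positions {3,5,7} = 0⊕1⊕1 = 0
p2 = XOR of data positions {3,6,7} = 0⊕1⊕1 = 0
p4 = XOR of data positions {5,6,7} = 1⊕1⊕1 = 1
Parity bits p1,p2,p4 = 001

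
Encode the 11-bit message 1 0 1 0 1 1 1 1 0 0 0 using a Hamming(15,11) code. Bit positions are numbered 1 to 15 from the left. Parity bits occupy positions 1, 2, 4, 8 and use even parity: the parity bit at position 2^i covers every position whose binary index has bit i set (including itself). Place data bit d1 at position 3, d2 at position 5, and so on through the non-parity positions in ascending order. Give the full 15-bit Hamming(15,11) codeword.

Place data bits at non-power-of-two positions: b3=1, b5=0, b6=1, b7=0, b9=1, b10=1, b11=1, b12=1, b13=0, b14=0, b15=0.
p1 = XOR of data positions {3,5,7,9,11,13,15} = 1⊕0⊕0⊕1⊕1⊕0⊕0 = 1
p2 = XOR of data positions {3,6,7,10,11,14,15} = 1⊕1⊕0⊕1⊕1⊕0⊕0 = 0
p4 = XOR of data positions {5,6,7,12,13,14,15} = 0⊕1⊕0⊕1⊕0⊕0⊕0 = 0
p8 = XOR of data positions {9,10,11,12,13,14,15} = 1⊕1⊕1⊕1⊕0⊕0⊕0 = 0
Codeword b1..b15 = 101001001111000

101001001111000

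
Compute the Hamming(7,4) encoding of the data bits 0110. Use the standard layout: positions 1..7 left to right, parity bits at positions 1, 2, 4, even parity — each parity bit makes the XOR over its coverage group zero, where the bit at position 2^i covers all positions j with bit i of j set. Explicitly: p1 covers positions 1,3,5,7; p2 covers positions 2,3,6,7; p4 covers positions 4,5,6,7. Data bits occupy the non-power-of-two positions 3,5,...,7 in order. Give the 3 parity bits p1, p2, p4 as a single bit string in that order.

Place data bits at non-power-of-two positions: b3=0, b5=1, b6=1, b7=0.
p1 = XOR of data positions {3,5,7} = 0⊕1⊕0 = 1
p2 = XOR of data positions {3,6,7} = 0⊕1⊕0 = 1
p4 = XOR of data positions {5,6,7} = 1⊕1⊕0 = 0
Parity bits p1,p2,p4 = 110

110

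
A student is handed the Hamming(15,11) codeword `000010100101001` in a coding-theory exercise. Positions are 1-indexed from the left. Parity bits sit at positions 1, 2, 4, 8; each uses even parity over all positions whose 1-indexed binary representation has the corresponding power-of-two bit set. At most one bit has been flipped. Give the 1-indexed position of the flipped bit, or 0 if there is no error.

11

s1: b1⊕b3⊕b5⊕b7⊕b9⊕b11⊕b13⊕b15 = 0⊕0⊕1⊕1⊕0⊕0⊕0⊕1 = 1
s2: b2⊕b3⊕b6⊕b7⊕b10⊕b11⊕b14⊕b15 = 0⊕0⊕0⊕1⊕1⊕0⊕0⊕1 = 1
s4: b4⊕b5⊕b6⊕b7⊕b12⊕b13⊕b14⊕b15 = 0⊕1⊕0⊕1⊕1⊕0⊕0⊕1 = 0
s8: b8⊕b9⊕b10⊕b11⊕b12⊕b13⊕b14⊕b15 = 0⊕0⊕1⊕0⊕1⊕0⊕0⊕1 = 1
Syndrome (s8...s1) = 1011 → position 11.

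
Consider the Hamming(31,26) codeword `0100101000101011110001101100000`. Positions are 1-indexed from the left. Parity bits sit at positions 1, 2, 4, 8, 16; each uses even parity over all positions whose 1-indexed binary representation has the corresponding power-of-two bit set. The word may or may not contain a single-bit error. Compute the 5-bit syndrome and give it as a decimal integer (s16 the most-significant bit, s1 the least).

s1: b1⊕b3⊕b5⊕b7⊕b9⊕b11⊕b13⊕b15⊕b17⊕b19⊕b21⊕b23⊕b25⊕b27⊕b29⊕b31 = 0⊕0⊕1⊕1⊕0⊕1⊕1⊕1⊕1⊕0⊕0⊕1⊕1⊕0⊕0⊕0 = 0
s2: b2⊕b3⊕b6⊕b7⊕b10⊕b11⊕b14⊕b15⊕b18⊕b19⊕b22⊕b23⊕b26⊕b27⊕b30⊕b31 = 1⊕0⊕0⊕1⊕0⊕1⊕0⊕1⊕1⊕0⊕1⊕1⊕1⊕0⊕0⊕0 = 0
s4: b4⊕b5⊕b6⊕b7⊕b12⊕b13⊕b14⊕b15⊕b20⊕b21⊕b22⊕b23⊕b28⊕b29⊕b30⊕b31 = 0⊕1⊕0⊕1⊕0⊕1⊕0⊕1⊕0⊕0⊕1⊕1⊕0⊕0⊕0⊕0 = 0
s8: b8⊕b9⊕b10⊕b11⊕b12⊕b13⊕b14⊕b15⊕b24⊕b25⊕b26⊕b27⊕b28⊕b29⊕b30⊕b31 = 0⊕0⊕0⊕1⊕0⊕1⊕0⊕1⊕0⊕1⊕1⊕0⊕0⊕0⊕0⊕0 = 1
s16: b16⊕b17⊕b18⊕b19⊕b20⊕b21⊕b22⊕b23⊕b24⊕b25⊕b26⊕b27⊕b28⊕b29⊕b30⊕b31 = 1⊕1⊕1⊕0⊕0⊕0⊕1⊕1⊕0⊕1⊕1⊕0⊕0⊕0⊕0⊕0 = 1
Syndrome (s16...s1) = 11000 → position 24.

24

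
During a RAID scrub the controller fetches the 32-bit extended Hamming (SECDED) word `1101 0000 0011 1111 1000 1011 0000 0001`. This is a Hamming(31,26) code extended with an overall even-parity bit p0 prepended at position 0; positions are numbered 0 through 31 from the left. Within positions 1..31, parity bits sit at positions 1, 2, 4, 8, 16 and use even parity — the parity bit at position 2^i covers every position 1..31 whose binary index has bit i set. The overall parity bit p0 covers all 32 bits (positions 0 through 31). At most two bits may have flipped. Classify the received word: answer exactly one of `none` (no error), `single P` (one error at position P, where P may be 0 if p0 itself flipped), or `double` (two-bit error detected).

double

s1: b1⊕b3⊕b5⊕b7⊕b9⊕b11⊕b13⊕b15⊕b17⊕b19⊕b21⊕b23⊕b25⊕b27⊕b29⊕b31 = 1⊕1⊕0⊕0⊕0⊕1⊕1⊕1⊕0⊕0⊕0⊕1⊕0⊕0⊕0⊕1 = 1
s2: b2⊕b3⊕b6⊕b7⊕b10⊕b11⊕b14⊕b15⊕b18⊕b19⊕b22⊕b23⊕b26⊕b27⊕b30⊕b31 = 0⊕1⊕0⊕0⊕1⊕1⊕1⊕1⊕0⊕0⊕1⊕1⊕0⊕0⊕0⊕1 = 0
s4: b4⊕b5⊕b6⊕b7⊕b12⊕b13⊕b14⊕b15⊕b20⊕b21⊕b22⊕b23⊕b28⊕b29⊕b30⊕b31 = 0⊕0⊕0⊕0⊕1⊕1⊕1⊕1⊕1⊕0⊕1⊕1⊕0⊕0⊕0⊕1 = 0
s8: b8⊕b9⊕b10⊕b11⊕b12⊕b13⊕b14⊕b15⊕b24⊕b25⊕b26⊕b27⊕b28⊕b29⊕b30⊕b31 = 0⊕0⊕1⊕1⊕1⊕1⊕1⊕1⊕0⊕0⊕0⊕0⊕0⊕0⊕0⊕1 = 1
s16: b16⊕b17⊕b18⊕b19⊕b20⊕b21⊕b22⊕b23⊕b24⊕b25⊕b26⊕b27⊕b28⊕b29⊕b30⊕b31 = 1⊕0⊕0⊕0⊕1⊕0⊕1⊕1⊕0⊕0⊕0⊕0⊕0⊕0⊕0⊕1 = 1
Syndrome (s16...s1) = 11001 → position 25.
Overall parity (XOR of all 32 bits, including p0): 1⊕1⊕0⊕1⊕0⊕0⊕0⊕0⊕0⊕0⊕1⊕1⊕1⊕1⊕1⊕1⊕1⊕0⊕0⊕0⊕1⊕0⊕1⊕1⊕0⊕0⊕0⊕0⊕0⊕0⊕0⊕1 = 0
Overall=0, syndrome position=25 → double-bit error detected (uncorrectable).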